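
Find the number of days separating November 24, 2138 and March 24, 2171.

11808

Day-of-year of November 24, 2138: 328.
Day-of-year of March 24, 2171: 83.
2138 has 365 days, so 365 − 328 = 37 days remain in 2138.
Full years 2139–2170: 24 common + 8 leap = 24×365 + 8×366 = 11688 days.
Total: 37 + 11688 + 83 = 11808 days.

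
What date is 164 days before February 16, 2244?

September 5, 2243

Count 164 days before February 16, 2244:
September 2243: 30 − 5 = 25 days remain.
Then October (31), November (30), December (31), January (31): 31 + 30 + 31 + 31 = 123 days.
February 1–16, 2244: 16 days (2244 is a leap year).
Total: 25 + 123 + 16 = 164 days.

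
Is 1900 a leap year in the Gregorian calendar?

No

1900 is not a leap year (divisible by 100 but not 400).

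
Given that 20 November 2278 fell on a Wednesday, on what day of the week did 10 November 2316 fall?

Friday

From November 20, 2278 to November 20, 2315: 37 years, of which 8 contain a Feb 29 — 29×365 + 8×366 = 13513 days.
(2300 is not a leap year (divisible by 100 but not 400).)
November 2315: 30 − 20 = 10 days remain.
Then 11 full months totalling 336 days.
November 1–10, 2316: 10 days.
Residual: 356 days.
Total: 13869 days.
13869 mod 7 = 2, so 2 days after Wednesday is Friday.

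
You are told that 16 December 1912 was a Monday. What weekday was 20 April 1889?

Saturday

Count forward from the earlier date (April 20, 1889) to the later (December 16, 1912):
Day-of-year of April 20, 1889: 110.
Day-of-year of December 16, 1912: 351.
1889 has 365 days, so 365 − 110 = 255 days remain in 1889.
Full years 1890–1911: 18 common + 4 leap = 18×365 + 4×366 = 8034 days.
Total: 255 + 8034 + 351 = 8640 days.
8640 mod 7 = 2, so 2 days before Monday is Saturday.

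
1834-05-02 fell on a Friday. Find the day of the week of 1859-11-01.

Day-of-year of May 2, 1834: 122.
Day-of-year of November 1, 1859: 305.
1834 has 365 days, so 365 − 122 = 243 days remain in 1834.
Full years 1835–1858: 18 common + 6 leap = 18×365 + 6×366 = 8766 days.
Total: 243 + 8766 + 305 = 9314 days.
9314 mod 7 = 4, so 4 days after Friday is Tuesday.

Tuesday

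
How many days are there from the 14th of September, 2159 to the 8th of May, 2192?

From September 14, 2159 to September 14, 2191: 32 years, of which 8 contain a Feb 29 — 24×365 + 8×366 = 11688 days.
September 2191: 30 − 14 = 16 days remain.
Then October (31), November (30), December (31), January (31), February 2192 (29), March (31), April (30): 31 + 30 + 31 + 31 + 29 + 31 + 30 = 213 days.
May 1–8, 2192: 8 days.
Residual: 237 days.
Total: 11925 days.

11925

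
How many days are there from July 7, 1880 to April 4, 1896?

5750

From July 7, 1880 to July 7, 1895: 15 years, of which 3 contain a Feb 29 — 12×365 + 3×366 = 5478 days.
July 1895: 31 − 7 = 24 days remain.
Then August (31), September (30), October (31), November (30), December (31), January (31), February 1896 (29), March (31): 31 + 30 + 31 + 30 + 31 + 31 + 29 + 31 = 244 days.
April 1–4, 1896: 4 days.
Residual: 272 days.
Total: 5750 days.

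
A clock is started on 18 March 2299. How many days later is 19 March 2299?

1

Within March 2299: 19 − 18 = 1 day.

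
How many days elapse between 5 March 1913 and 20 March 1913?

15

Within March 1913: 20 − 5 = 15 days.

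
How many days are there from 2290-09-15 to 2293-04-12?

940

September 15, 2290 → September 15, 2291: 365 days.
September 15, 2291 → September 15, 2292: 366 days (2292 is a leap year).
September 2292: 30 − 15 = 15 days remain.
Then October (31), November (30), December (31), January (31), February 2293 (28), March (31): 31 + 30 + 31 + 31 + 28 + 31 = 182 days.
April 1–12, 2293: 12 days.
Residual: 209 days.
Total: 940 days.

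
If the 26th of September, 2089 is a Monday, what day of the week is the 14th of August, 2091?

Tuesday

Day-of-year of September 26, 2089: 269.
Day-of-year of August 14, 2091: 226.
2089 has 365 days, so 365 − 269 = 96 days remain in 2089.
Full years: 2090: 365. Sum = 365.
Total: 96 + 365 + 226 = 687 days.
687 mod 7 = 1, so 1 day after Monday is Tuesday.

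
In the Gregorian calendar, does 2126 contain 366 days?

No

2126 is not a leap year.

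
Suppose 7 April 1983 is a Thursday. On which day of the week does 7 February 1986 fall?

April 7, 1983 → April 7, 1984: 366 days (1984 is a leap year).
April 7, 1984 → April 7, 1985: 365 days.
April 1985: 30 − 7 = 23 days remain.
Then 9 full months totalling 276 days.
February 1–7, 1986: 7 days (1986 is not a leap year).
Residual: 306 days.
Total: 1037 days.
1037 mod 7 = 1, so 1 day after Thursday is Friday.

Friday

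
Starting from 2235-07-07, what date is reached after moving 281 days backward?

2234-09-29

Count 281 days before July 7, 2235:
Day-of-year of September 29, 2234: 272.
Day-of-year of July 7, 2235: 188.
2234 has 365 days, so 365 − 272 = 93 days remain in 2234.
Total: 93 + 188 = 281 days.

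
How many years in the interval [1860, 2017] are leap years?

Years divisible by 4: 1860, 1864, …, 2016 — 40 in all.
Of these, 1900 is divisible by 100 but not 400, so not leap.
2000 is divisible by 400, so still leap.
Leap years: 40 − 1 = 39.

39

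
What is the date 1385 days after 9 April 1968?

24 January 1972

Count 1385 days after April 9, 1968:
Day-of-year of April 9, 1968: 100.
Day-of-year of January 24, 1972: 24.
1968 has 366 days, so 366 − 100 = 266 days remain in 1968.
Full years: 1969: 365; 1970: 365; 1971: 365. Sum = 1095.
Total: 266 + 1095 + 24 = 1385 days.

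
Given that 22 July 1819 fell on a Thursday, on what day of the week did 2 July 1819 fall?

Count forward from the earlier date (July 2, 1819) to the later (July 22, 1819):
Within July 1819: 22 − 2 = 20 days.
20 mod 7 = 6, so 6 days before Thursday is Friday.

Friday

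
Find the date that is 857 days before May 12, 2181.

January 6, 2179

Count 857 days before May 12, 2181:
January 6, 2179 → January 6, 2180: 365 days.
January 6, 2180 → January 6, 2181: 366 days (2180 is a leap year).
January 2181: 31 − 6 = 25 days remain.
Then February 2181 (28), March (31), April (30): 28 + 31 + 30 = 89 days.
May 1–12, 2181: 12 days.
Residual: 126 days.
Total: 857 days.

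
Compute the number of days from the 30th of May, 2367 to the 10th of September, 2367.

103

May 2367: 31 − 30 = 1 day remains.
Then June (30), July (31), August (31): 30 + 31 + 31 = 92 days.
September 1–10, 2367: 10 days.
Total: 1 + 92 + 10 = 103 days.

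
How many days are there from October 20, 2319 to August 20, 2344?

Day-of-year of October 20, 2319: 293.
Day-of-year of August 20, 2344: 233.
2319 has 365 days, so 365 − 293 = 72 days remain in 2319.
Full years 2320–2343: 18 common + 6 leap = 18×365 + 6×366 = 8766 days.
Total: 72 + 8766 + 233 = 9071 days.

9071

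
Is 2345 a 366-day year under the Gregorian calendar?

2345 is not a leap year.

No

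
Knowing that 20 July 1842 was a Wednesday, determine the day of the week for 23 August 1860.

Thursday

From July 20, 1842 to July 20, 1860: 18 years, of which 5 contain a Feb 29 — 13×365 + 5×366 = 6575 days.
July 1860: 31 − 20 = 11 days remain.
August 1–23, 1860: 23 days.
Residual: 34 days.
Total: 6609 days.
6609 mod 7 = 1, so 1 day after Wednesday is Thursday.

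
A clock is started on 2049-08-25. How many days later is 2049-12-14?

August 2049: 31 − 25 = 6 days remain.
Then September (30), October (31), November (30): 30 + 31 + 30 = 91 days.
December 1–14, 2049: 14 days.
Total: 6 + 91 + 14 = 111 days.

111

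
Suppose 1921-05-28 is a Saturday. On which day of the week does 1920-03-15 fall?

Count forward from the earlier date (March 15, 1920) to the later (May 28, 1921):
March 1920: 31 − 15 = 16 days remain.
Then 13 full months totalling 395 days.
May 1–28, 1921: 28 days.
Total: 16 + 395 + 28 = 439 days.
439 mod 7 = 5, so 5 days before Saturday is Monday.

Monday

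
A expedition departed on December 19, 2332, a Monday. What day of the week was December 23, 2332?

Friday

Within December 2332: 23 − 19 = 4 days.
4 mod 7 = 4, so 4 days after Monday is Friday.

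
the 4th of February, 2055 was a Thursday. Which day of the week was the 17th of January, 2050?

Monday

Count forward from the earlier date (January 17, 2050) to the later (February 4, 2055):
January 17, 2050 → January 17, 2051: 365 days.
January 17, 2051 → January 17, 2052: 365 days.
January 17, 2052 → January 17, 2053: 366 days (2052 is a leap year).
January 17, 2053 → January 17, 2054: 365 days.
January 17, 2054 → January 17, 2055: 365 days.
January 2055: 31 − 17 = 14 days remain.
February 1–4, 2055: 4 days (2055 is not a leap year).
Residual: 18 days.
Total: 1844 days.
1844 mod 7 = 3, so 3 days before Thursday is Monday.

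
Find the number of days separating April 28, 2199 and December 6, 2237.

14101

Day-of-year of April 28, 2199: 118.
Day-of-year of December 6, 2237: 340.
2199 has 365 days, so 365 − 118 = 247 days remain in 2199.
Full years 2200–2236: 28 common + 9 leap = 28×365 + 9×366 = 13514 days.
Total: 247 + 13514 + 340 = 14101 days.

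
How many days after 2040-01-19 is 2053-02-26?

4787

From January 19, 2040 to January 19, 2053: 13 years, of which 4 contain a Feb 29 — 9×365 + 4×366 = 4749 days.
January 2053: 31 − 19 = 12 days remain.
February 1–26, 2053: 26 days (2053 is not a leap year).
Residual: 38 days.
Total: 4787 days.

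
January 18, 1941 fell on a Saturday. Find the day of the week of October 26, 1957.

Saturday

Day-of-year of January 18, 1941: 18.
Day-of-year of October 26, 1957: 299.
1941 has 365 days, so 365 − 18 = 347 days remain in 1941.
Full years 1942–1956: 11 common + 4 leap = 11×365 + 4×366 = 5479 days.
Total: 347 + 5479 + 299 = 6125 days.
6125 is a multiple of 7, so October 26, 1957 falls on the same weekday: Saturday.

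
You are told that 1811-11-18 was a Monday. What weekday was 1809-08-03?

Thursday

Count forward from the earlier date (August 3, 1809) to the later (November 18, 1811):
August 1809: 31 − 3 = 28 days remain.
Then 26 full months totalling 791 days.
November 1–18, 1811: 18 days.
Total: 28 + 791 + 18 = 837 days.
837 mod 7 = 4, so 4 days before Monday is Thursday.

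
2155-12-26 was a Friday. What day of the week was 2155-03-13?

Count forward from the earlier date (March 13, 2155) to the later (December 26, 2155):
March 2155: 31 − 13 = 18 days remain.
Then April (30), May (31), June (30), July (31), August (31), September (30), October (31), November (30): 30 + 31 + 30 + 31 + 31 + 30 + 31 + 30 = 244 days.
December 1–26, 2155: 26 days.
Total: 18 + 244 + 26 = 288 days.
288 mod 7 = 1, so 1 day before Friday is Thursday.

Thursday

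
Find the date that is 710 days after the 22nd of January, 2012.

the 1st of January, 2014

Count 710 days after January 22, 2012:
January 22, 2012 → January 22, 2013: 366 days (2012 is a leap year).
January 2013: 31 − 22 = 9 days remain.
Then 11 full months totalling 334 days.
January 1, 2014: 1 day.
Residual: 344 days.
Total: 710 days.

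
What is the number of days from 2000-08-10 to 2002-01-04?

August 2000: 31 − 10 = 21 days remain.
Then 16 full months totalling 487 days.
January 1–4, 2002: 4 days.
Total: 21 + 487 + 4 = 512 days.

512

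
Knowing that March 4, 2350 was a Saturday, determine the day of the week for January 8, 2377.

From March 4, 2350 to March 4, 2376: 26 years, of which 7 contain a Feb 29 — 19×365 + 7×366 = 9497 days.
March 2376: 31 − 4 = 27 days remain.
Then 9 full months totalling 275 days.
January 1–8, 2377: 8 days.
Residual: 310 days.
Total: 9807 days.
9807 is a multiple of 7, so January 8, 2377 falls on the same weekday: Saturday.

Saturday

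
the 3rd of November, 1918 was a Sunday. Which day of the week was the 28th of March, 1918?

Count forward from the earlier date (March 28, 1918) to the later (November 3, 1918):
March 1918: 31 − 28 = 3 days remain.
Then April (30), May (31), June (30), July (31), August (31), September (30), October (31): 30 + 31 + 30 + 31 + 31 + 30 + 31 = 214 days.
November 1–3, 1918: 3 days.
Total: 3 + 214 + 3 = 220 days.
220 mod 7 = 3, so 3 days before Sunday is Thursday.

Thursday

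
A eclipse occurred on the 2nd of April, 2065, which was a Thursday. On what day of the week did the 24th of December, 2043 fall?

Count forward from the earlier date (December 24, 2043) to the later (April 2, 2065):
Day-of-year of December 24, 2043: 358.
Day-of-year of April 2, 2065: 92.
2043 has 365 days, so 365 − 358 = 7 days remain in 2043.
Full years 2044–2064: 15 common + 6 leap = 15×365 + 6×366 = 7671 days.
Total: 7 + 7671 + 92 = 7770 days.
7770 is a multiple of 7, so the 24th of December, 2043 falls on the same weekday: Thursday.

Thursday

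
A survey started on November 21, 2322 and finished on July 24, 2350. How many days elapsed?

From November 21, 2322 to November 21, 2349: 27 years, of which 7 contain a Feb 29 — 20×365 + 7×366 = 9862 days.
November 2349: 30 − 21 = 9 days remain.
Then December (31), January (31), February 2350 (28), March (31), April (30), May (31), June (30): 31 + 31 + 28 + 31 + 30 + 31 + 30 = 212 days.
July 1–24, 2350: 24 days.
Residual: 245 days.
Total: 10107 days.

10107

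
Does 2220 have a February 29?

2220 is a leap year.

Yes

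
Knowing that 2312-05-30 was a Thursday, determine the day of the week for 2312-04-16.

Tuesday

Count forward from the earlier date (April 16, 2312) to the later (May 30, 2312):
April 2312: 30 − 16 = 14 days remain.
May 1–30, 2312: 30 days.
Total: 14 + 30 = 44 days.
44 mod 7 = 2, so 2 days before Thursday is Tuesday.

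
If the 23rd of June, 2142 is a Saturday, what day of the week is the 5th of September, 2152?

Day-of-year of June 23, 2142: 174.
Day-of-year of September 5, 2152: 249.
2142 has 365 days, so 365 − 174 = 191 days remain in 2142.
Full years 2143–2151: 7 common + 2 leap = 7×365 + 2×366 = 3287 days.
Total: 191 + 3287 + 249 = 3727 days.
3727 mod 7 = 3, so 3 days after Saturday is Tuesday.

Tuesday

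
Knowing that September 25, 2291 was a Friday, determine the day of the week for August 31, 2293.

Thursday

Day-of-year of September 25, 2291: 268.
Day-of-year of August 31, 2293: 243.
2291 has 365 days, so 365 − 268 = 97 days remain in 2291.
Full years: 2292: 366. Sum = 366.
Total: 97 + 366 + 243 = 706 days.
706 mod 7 = 6, so 6 days after Friday is Thursday.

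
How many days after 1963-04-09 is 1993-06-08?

From April 9, 1963 to April 9, 1993: 30 years, of which 8 contain a Feb 29 — 22×365 + 8×366 = 10958 days.
April 1993: 30 − 9 = 21 days remain.
Then May (31): 31 days.
June 1–8, 1993: 8 days.
Residual: 60 days.
Total: 11018 days.

11018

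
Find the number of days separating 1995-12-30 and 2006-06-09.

3814

From December 30, 1995 to December 30, 2005: 10 years, of which 3 contain a Feb 29 — 7×365 + 3×366 = 3653 days.
(2000 is a leap year (divisible by 400).)
December 2005: 31 − 30 = 1 day remains.
Then January (31), February 2006 (28), March (31), April (30), May (31): 31 + 28 + 31 + 30 + 31 = 151 days.
June 1–9, 2006: 9 days.
Residual: 161 days.
Total: 3814 days.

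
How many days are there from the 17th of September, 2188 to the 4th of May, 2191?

959

Day-of-year of September 17, 2188: 261.
Day-of-year of May 4, 2191: 124.
2188 has 366 days, so 366 − 261 = 105 days remain in 2188.
Full years: 2189: 365; 2190: 365. Sum = 730.
Total: 105 + 730 + 124 = 959 days.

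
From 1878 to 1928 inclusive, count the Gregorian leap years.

12

Years divisible by 4: 1880, 1884, …, 1928 — 13 in all.
Of these, 1900 is divisible by 100 but not 400, so not leap.
Leap years: 13 − 1 = 12.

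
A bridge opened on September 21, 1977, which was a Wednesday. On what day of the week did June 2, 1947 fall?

Count forward from the earlier date (June 2, 1947) to the later (September 21, 1977):
Day-of-year of June 2, 1947: 153.
Day-of-year of September 21, 1977: 264.
1947 has 365 days, so 365 − 153 = 212 days remain in 1947.
Full years 1948–1976: 21 common + 8 leap = 21×365 + 8×366 = 10593 days.
Total: 212 + 10593 + 264 = 11069 days.
11069 mod 7 = 2, so 2 days before Wednesday is Monday.

Monday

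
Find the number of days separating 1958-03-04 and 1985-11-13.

10116

From March 4, 1958 to March 4, 1985: 27 years, of which 7 contain a Feb 29 — 20×365 + 7×366 = 9862 days.
March 1985: 31 − 4 = 27 days remain.
Then April (30), May (31), June (30), July (31), August (31), September (30), October (31): 30 + 31 + 30 + 31 + 31 + 30 + 31 = 214 days.
November 1–13, 1985: 13 days.
Residual: 254 days.
Total: 10116 days.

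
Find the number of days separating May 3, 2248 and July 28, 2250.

May 3, 2248 → May 3, 2249: 365 days.
May 3, 2249 → May 3, 2250: 365 days.
May 2250: 31 − 3 = 28 days remain.
Then June (30): 30 days.
July 1–28, 2250: 28 days.
Residual: 86 days.
Total: 816 days.

816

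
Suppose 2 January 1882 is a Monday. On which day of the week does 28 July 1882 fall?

Friday

January 1882: 31 − 2 = 29 days remain.
Then February 1882 (28), March (31), April (30), May (31), June (30): 28 + 31 + 30 + 31 + 30 = 150 days.
July 1–28, 1882: 28 days.
Total: 29 + 150 + 28 = 207 days.
207 mod 7 = 4, so 4 days after Monday is Friday.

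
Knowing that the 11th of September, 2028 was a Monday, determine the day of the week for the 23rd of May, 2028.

Count forward from the earlier date (May 23, 2028) to the later (September 11, 2028):
May 2028: 31 − 23 = 8 days remain.
Then June (30), July (31), August (31): 30 + 31 + 31 = 92 days.
September 1–11, 2028: 11 days.
Total: 8 + 92 + 11 = 111 days.
111 mod 7 = 6, so 6 days before Monday is Tuesday.

Tuesday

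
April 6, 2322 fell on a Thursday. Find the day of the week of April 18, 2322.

Tuesday

Within April 2322: 18 − 6 = 12 days.
12 mod 7 = 5, so 5 days after Thursday is Tuesday.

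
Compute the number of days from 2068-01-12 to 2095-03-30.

9939

From January 12, 2068 to January 12, 2095: 27 years, of which 7 contain a Feb 29 — 20×365 + 7×366 = 9862 days.
January 2095: 31 − 12 = 19 days remain.
Then February 2095 (28): 28 days.
March 1–30, 2095: 30 days.
Residual: 77 days.
Total: 9939 days.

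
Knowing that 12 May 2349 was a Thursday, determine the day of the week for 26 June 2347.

Thursday

Count forward from the earlier date (June 26, 2347) to the later (May 12, 2349):
June 2347: 30 − 26 = 4 days remain.
Then 22 full months totalling 670 days.
May 1–12, 2349: 12 days.
Total: 4 + 670 + 12 = 686 days.
686 is a multiple of 7, so 26 June 2347 falls on the same weekday: Thursday.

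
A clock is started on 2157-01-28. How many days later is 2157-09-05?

January 2157: 31 − 28 = 3 days remain.
Then February 2157 (28), March (31), April (30), May (31), June (30), July (31), August (31): 28 + 31 + 30 + 31 + 30 + 31 + 31 = 212 days.
September 1–5, 2157: 5 days.
Total: 3 + 212 + 5 = 220 days.

220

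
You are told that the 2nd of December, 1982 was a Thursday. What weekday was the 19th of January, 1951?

Friday

Count forward from the earlier date (January 19, 1951) to the later (December 2, 1982):
From January 19, 1951 to January 19, 1982: 31 years, of which 8 contain a Feb 29 — 23×365 + 8×366 = 11323 days.
January 1982: 31 − 19 = 12 days remain.
Then 10 full months totalling 303 days.
December 1–2, 1982: 2 days.
Residual: 317 days.
Total: 11640 days.
11640 mod 7 = 6, so 6 days before Thursday is Friday.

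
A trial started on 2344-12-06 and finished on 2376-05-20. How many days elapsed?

Day-of-year of December 6, 2344: 341.
Day-of-year of May 20, 2376: 141.
2344 has 366 days, so 366 − 341 = 25 days remain in 2344.
Full years 2345–2375: 24 common + 7 leap = 24×365 + 7×366 = 11322 days.
Total: 25 + 11322 + 141 = 11488 days.

11488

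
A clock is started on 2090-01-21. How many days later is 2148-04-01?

From January 21, 2090 to January 21, 2148: 58 years, of which 13 contain a Feb 29 — 45×365 + 13×366 = 21183 days.
(2100 is not a leap year (divisible by 100 but not 400).)
January 2148: 31 − 21 = 10 days remain.
Then February 2148 (29), March (31): 29 + 31 = 60 days.
April 1, 2148: 1 day.
Residual: 71 days.
Total: 21254 days.

21254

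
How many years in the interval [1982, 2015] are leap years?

8

Years divisible by 4 in [1982, 2015]: 1984, 1988, 1992, 1996, 2000, 2004, 2008, 2012.
2000 is divisible by 400, so still leap.
No century exceptions apply. Count: 8.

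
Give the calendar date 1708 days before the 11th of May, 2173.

the 6th of September, 2168

Count 1708 days before May 11, 2173:
September 6, 2168 → September 6, 2169: 365 days.
September 6, 2169 → September 6, 2170: 365 days.
September 6, 2170 → September 6, 2171: 365 days.
September 6, 2171 → September 6, 2172: 366 days (2172 is a leap year).
September 2172: 30 − 6 = 24 days remain.
Then October (31), November (30), December (31), January (31), February 2173 (28), March (31), April (30): 31 + 30 + 31 + 31 + 28 + 31 + 30 = 212 days.
May 1–11, 2173: 11 days.
Residual: 247 days.
Total: 1708 days.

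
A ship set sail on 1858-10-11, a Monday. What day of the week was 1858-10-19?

Tuesday

Within October 1858: 19 − 11 = 8 days.
8 mod 7 = 1, so 1 day after Monday is Tuesday.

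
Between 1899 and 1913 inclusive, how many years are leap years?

Years divisible by 4 in [1899, 1913]: 1900, 1904, 1908, 1912.
Of these, 1900 is divisible by 100 but not 400, so not leap.
Leap years: 4 − 1 = 3.

3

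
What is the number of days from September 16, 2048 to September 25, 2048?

9

Within September 2048: 25 − 16 = 9 days.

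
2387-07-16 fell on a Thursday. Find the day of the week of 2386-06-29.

Count forward from the earlier date (June 29, 2386) to the later (July 16, 2387):
June 2386: 30 − 29 = 1 day remains.
Then 12 full months totalling 365 days.
July 1–16, 2387: 16 days.
Total: 1 + 365 + 16 = 382 days.
382 mod 7 = 4, so 4 days before Thursday is Sunday.

Sunday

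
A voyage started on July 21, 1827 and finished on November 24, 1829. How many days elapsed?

857

Day-of-year of July 21, 1827: 202.
Day-of-year of November 24, 1829: 328.
1827 has 365 days, so 365 − 202 = 163 days remain in 1827.
Full years: 1828: 366. Sum = 366.
Total: 163 + 366 + 328 = 857 days.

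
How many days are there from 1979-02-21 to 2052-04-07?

26709

Day-of-year of February 21, 1979: 52.
Day-of-year of April 7, 2052: 98.
1979 has 365 days, so 365 − 52 = 313 days remain in 1979.
Full years 1980–2051: 54 common + 18 leap = 54×365 + 18×366 = 26298 days.
Total: 313 + 26298 + 98 = 26709 days.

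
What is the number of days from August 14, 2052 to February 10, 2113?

Day-of-year of August 14, 2052: 227.
Day-of-year of February 10, 2113: 41.
2052 has 366 days, so 366 − 227 = 139 days remain in 2052.
Full years 2053–2112: 46 common + 14 leap = 46×365 + 14×366 = 21914 days.
Total: 139 + 21914 + 41 = 22094 days.

22094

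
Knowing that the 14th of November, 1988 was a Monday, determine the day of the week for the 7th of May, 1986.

Wednesday

Count forward from the earlier date (May 7, 1986) to the later (November 14, 1988):
May 7, 1986 → May 7, 1987: 365 days.
May 7, 1987 → May 7, 1988: 366 days (1988 is a leap year).
May 1988: 31 − 7 = 24 days remain.
Then June (30), July (31), August (31), September (30), October (31): 30 + 31 + 31 + 30 + 31 = 153 days.
November 1–14, 1988: 14 days.
Residual: 191 days.
Total: 922 days.
922 mod 7 = 5, so 5 days before Monday is Wednesday.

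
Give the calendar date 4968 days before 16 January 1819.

10 June 1805

Count 4968 days before January 16, 1819:
Day-of-year of June 10, 1805: 161.
Day-of-year of January 16, 1819: 16.
1805 has 365 days, so 365 − 161 = 204 days remain in 1805.
Full years 1806–1818: 10 common + 3 leap = 10×365 + 3×366 = 4748 days.
Total: 204 + 4748 + 16 = 4968 days.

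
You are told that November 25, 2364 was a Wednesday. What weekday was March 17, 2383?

Thursday

From November 25, 2364 to November 25, 2382: 18 years, of which 4 contain a Feb 29 — 14×365 + 4×366 = 6574 days.
November 2382: 30 − 25 = 5 days remain.
Then December (31), January (31), February 2383 (28): 31 + 31 + 28 = 90 days.
March 1–17, 2383: 17 days.
Residual: 112 days.
Total: 6686 days.
6686 mod 7 = 1, so 1 day after Wednesday is Thursday.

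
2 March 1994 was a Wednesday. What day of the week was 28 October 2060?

Day-of-year of March 2, 1994: 61.
Day-of-year of October 28, 2060: 302.
1994 has 365 days, so 365 − 61 = 304 days remain in 1994.
Full years 1995–2059: 49 common + 16 leap = 49×365 + 16×366 = 23741 days.
Total: 304 + 23741 + 302 = 24347 days.
24347 mod 7 = 1, so 1 day after Wednesday is Thursday.

Thursday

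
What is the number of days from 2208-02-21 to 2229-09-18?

From February 21, 2208 to February 21, 2229: 21 years, of which 6 contain a Feb 29 — 15×365 + 6×366 = 7671 days.
February 2229: 28 − 21 = 7 days remain (2229 is not a leap year, so February has 28 days).
Then March (31), April (30), May (31), June (30), July (31), August (31): 31 + 30 + 31 + 30 + 31 + 31 = 184 days.
September 1–18, 2229: 18 days.
Residual: 209 days.
Total: 7880 days.

7880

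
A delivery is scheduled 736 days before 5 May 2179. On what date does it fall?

29 April 2177

Count 736 days before May 5, 2179:
April 29, 2177 → April 29, 2178: 365 days.
April 29, 2178 → April 29, 2179: 365 days.
April 2179: 30 − 29 = 1 day remains.
May 1–5, 2179: 5 days.
Residual: 6 days.
Total: 736 days.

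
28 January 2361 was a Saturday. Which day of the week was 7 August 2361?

January 2361: 31 − 28 = 3 days remain.
Then February 2361 (28), March (31), April (30), May (31), June (30), July (31): 28 + 31 + 30 + 31 + 30 + 31 = 181 days.
August 1–7, 2361: 7 days.
Total: 3 + 181 + 7 = 191 days.
191 mod 7 = 2, so 2 days after Saturday is Monday.

Monday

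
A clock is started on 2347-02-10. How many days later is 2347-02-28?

18

Within February 2347: 28 − 10 = 18 days.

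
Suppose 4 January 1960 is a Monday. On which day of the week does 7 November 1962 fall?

January 1960: 31 − 4 = 27 days remain.
Then 33 full months totalling 1004 days.
November 1–7, 1962: 7 days.
Total: 27 + 1004 + 7 = 1038 days.
1038 mod 7 = 2, so 2 days after Monday is Wednesday.

Wednesday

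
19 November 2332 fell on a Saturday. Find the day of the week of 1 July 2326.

Count forward from the earlier date (July 1, 2326) to the later (November 19, 2332):
Day-of-year of July 1, 2326: 182.
Day-of-year of November 19, 2332: 324.
2326 has 365 days, so 365 − 182 = 183 days remain in 2326.
Full years: 2327: 365; 2328: 366; 2329: 365; 2330: 365; 2331: 365. Sum = 1826.
Total: 183 + 1826 + 324 = 2333 days.
2333 mod 7 = 2, so 2 days before Saturday is Thursday.

Thursday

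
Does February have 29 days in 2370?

No

2370 is not a leap year.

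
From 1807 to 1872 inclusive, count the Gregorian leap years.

17

Years divisible by 4: 1808, 1812, …, 1872 — 17 in all.
No century exceptions apply. Count: 17.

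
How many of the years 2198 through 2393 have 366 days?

Years divisible by 4: 2200, 2204, …, 2392 — 49 in all.
Of these, 2200, 2300 are divisible by 100 but not 400, so not leap.
Leap years: 49 − 2 = 47.

47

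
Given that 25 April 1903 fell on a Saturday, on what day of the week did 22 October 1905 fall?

April 25, 1903 → April 25, 1904: 366 days (1904 is a leap year).
April 25, 1904 → April 25, 1905: 365 days.
April 1905: 30 − 25 = 5 days remain.
Then May (31), June (30), July (31), August (31), September (30): 31 + 30 + 31 + 31 + 30 = 153 days.
October 1–22, 1905: 22 days.
Residual: 180 days.
Total: 911 days.
911 mod 7 = 1, so 1 day after Saturday is Sunday.

Sunday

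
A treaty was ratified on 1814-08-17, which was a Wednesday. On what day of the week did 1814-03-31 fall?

Thursday

Count forward from the earlier date (March 31, 1814) to the later (August 17, 1814):
March 1814: 31 − 31 = 0 days remain.
Then April (30), May (31), June (30), July (31): 30 + 31 + 30 + 31 = 122 days.
August 1–17, 1814: 17 days.
Total: 0 + 122 + 17 = 139 days.
139 mod 7 = 6, so 6 days before Wednesday is Thursday.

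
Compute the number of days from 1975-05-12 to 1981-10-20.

2353

Day-of-year of May 12, 1975: 132.
Day-of-year of October 20, 1981: 293.
1975 has 365 days, so 365 − 132 = 233 days remain in 1975.
Full years: 1976: 366; 1977: 365; 1978: 365; 1979: 365; 1980: 366. Sum = 1827.
Total: 233 + 1827 + 293 = 2353 days.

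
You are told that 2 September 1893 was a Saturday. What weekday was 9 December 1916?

Saturday

From September 2, 1893 to September 2, 1916: 23 years, of which 5 contain a Feb 29 — 18×365 + 5×366 = 8400 days.
(1900 is not a leap year (divisible by 100 but not 400).)
September 1916: 30 − 2 = 28 days remain.
Then October (31), November (30): 31 + 30 = 61 days.
December 1–9, 1916: 9 days.
Residual: 98 days.
Total: 8498 days.
8498 is a multiple of 7, so 9 December 1916 falls on the same weekday: Saturday.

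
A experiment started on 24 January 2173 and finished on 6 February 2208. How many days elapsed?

12795

From January 24, 2173 to January 24, 2208: 35 years, of which 7 contain a Feb 29 — 28×365 + 7×366 = 12782 days.
(2200 is not a leap year (divisible by 100 but not 400).)
January 2208: 31 − 24 = 7 days remain.
February 1–6, 2208: 6 days (2208 is a leap year).
Residual: 13 days.
Total: 12795 days.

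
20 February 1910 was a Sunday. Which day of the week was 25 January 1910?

Count forward from the earlier date (January 25, 1910) to the later (February 20, 1910):
January 1910: 31 − 25 = 6 days remain.
February 1–20, 1910: 20 days (1910 is not a leap year).
Total: 6 + 20 = 26 days.
26 mod 7 = 5, so 5 days before Sunday is Tuesday.

Tuesday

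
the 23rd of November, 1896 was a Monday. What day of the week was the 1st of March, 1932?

From November 23, 1896 to November 23, 1931: 35 years, of which 7 contain a Feb 29 — 28×365 + 7×366 = 12782 days.
(1900 is not a leap year (divisible by 100 but not 400).)
November 1931: 30 − 23 = 7 days remain.
Then December (31), January (31), February 1932 (29): 31 + 31 + 29 = 91 days.
March 1, 1932: 1 day.
Residual: 99 days.
Total: 12881 days.
12881 mod 7 = 1, so 1 day after Monday is Tuesday.

Tuesday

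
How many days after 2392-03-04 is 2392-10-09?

219

March 2392: 31 − 4 = 27 days remain.
Then April (30), May (31), June (30), July (31), August (31), September (30): 30 + 31 + 30 + 31 + 31 + 30 = 183 days.
October 1–9, 2392: 9 days.
Total: 27 + 183 + 9 = 219 days.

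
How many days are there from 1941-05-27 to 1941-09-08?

May 1941: 31 − 27 = 4 days remain.
Then June (30), July (31), August (31): 30 + 31 + 31 = 92 days.
September 1–8, 1941: 8 days.
Total: 4 + 92 + 8 = 104 days.

104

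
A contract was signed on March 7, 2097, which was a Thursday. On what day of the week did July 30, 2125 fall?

Day-of-year of March 7, 2097: 66.
Day-of-year of July 30, 2125: 211.
2097 has 365 days, so 365 − 66 = 299 days remain in 2097.
Full years 2098–2124: 21 common + 6 leap = 21×365 + 6×366 = 9861 days.
Total: 299 + 9861 + 211 = 10371 days.
10371 mod 7 = 4, so 4 days after Thursday is Monday.

Monday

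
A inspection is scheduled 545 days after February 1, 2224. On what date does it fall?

July 30, 2225

Count 545 days after February 1, 2224:
Day-of-year of February 1, 2224: 32.
Day-of-year of July 30, 2225: 211.
2224 has 366 days, so 366 − 32 = 334 days remain in 2224.
Total: 334 + 211 = 545 days.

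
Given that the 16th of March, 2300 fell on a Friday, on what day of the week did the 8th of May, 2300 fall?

March 2300: 31 − 16 = 15 days remain.
Then April (30): 30 days.
May 1–8, 2300: 8 days.
Total: 15 + 30 + 8 = 53 days.
53 mod 7 = 4, so 4 days after Friday is Tuesday.

Tuesday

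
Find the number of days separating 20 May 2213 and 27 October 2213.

160

May 2213: 31 − 20 = 11 days remain.
Then June (30), July (31), August (31), September (30): 30 + 31 + 31 + 30 = 122 days.
October 1–27, 2213: 27 days.
Total: 11 + 122 + 27 = 160 days.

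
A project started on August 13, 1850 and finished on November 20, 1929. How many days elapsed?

From August 13, 1850 to August 13, 1929: 79 years, of which 19 contain a Feb 29 — 60×365 + 19×366 = 28854 days.
(1900 is not a leap year (divisible by 100 but not 400).)
August 1929: 31 − 13 = 18 days remain.
Then September (30), October (31): 30 + 31 = 61 days.
November 1–20, 1929: 20 days.
Residual: 99 days.
Total: 28953 days.

28953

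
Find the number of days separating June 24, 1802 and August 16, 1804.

784

June 1802: 30 − 24 = 6 days remain.
Then 25 full months totalling 762 days.
August 1–16, 1804: 16 days.
Total: 6 + 762 + 16 = 784 days.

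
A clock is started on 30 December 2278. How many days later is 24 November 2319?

14938

From December 30, 2278 to December 30, 2318: 40 years, of which 9 contain a Feb 29 — 31×365 + 9×366 = 14609 days.
(2300 is not a leap year (divisible by 100 but not 400).)
December 2318: 31 − 30 = 1 day remains.
Then 10 full months totalling 304 days.
November 1–24, 2319: 24 days.
Residual: 329 days.
Total: 14938 days.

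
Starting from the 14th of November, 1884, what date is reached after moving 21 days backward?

the 24th of October, 1884

Count 21 days before November 14, 1884:
October 1884: 31 − 24 = 7 days remain.
November 1–14, 1884: 14 days.
Total: 7 + 14 = 21 days.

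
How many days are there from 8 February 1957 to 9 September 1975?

From February 8, 1957 to February 8, 1975: 18 years, of which 4 contain a Feb 29 — 14×365 + 4×366 = 6574 days.
February 1975: 28 − 8 = 20 days remain (1975 is not a leap year, so February has 28 days).
Then March (31), April (30), May (31), June (30), July (31), August (31): 31 + 30 + 31 + 30 + 31 + 31 = 184 days.
September 1–9, 1975: 9 days.
Residual: 213 days.
Total: 6787 days.

6787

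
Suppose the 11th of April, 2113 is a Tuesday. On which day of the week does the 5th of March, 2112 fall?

Saturday

Count forward from the earlier date (March 5, 2112) to the later (April 11, 2113):
Day-of-year of March 5, 2112: 65.
Day-of-year of April 11, 2113: 101.
2112 has 366 days, so 366 − 65 = 301 days remain in 2112.
Total: 301 + 101 = 402 days.
402 mod 7 = 3, so 3 days before Tuesday is Saturday.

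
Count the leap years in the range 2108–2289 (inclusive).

45

Years divisible by 4: 2108, 2112, …, 2288 — 46 in all.
Of these, 2200 is divisible by 100 but not 400, so not leap.
Leap years: 46 − 1 = 45.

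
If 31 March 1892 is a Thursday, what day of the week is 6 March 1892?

Sunday

Count forward from the earlier date (March 6, 1892) to the later (March 31, 1892):
Within March 1892: 31 − 6 = 25 days.
25 mod 7 = 4, so 4 days before Thursday is Sunday.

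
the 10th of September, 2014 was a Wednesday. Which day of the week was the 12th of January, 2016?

September 2014: 30 − 10 = 20 days remain.
Then 15 full months totalling 457 days.
January 1–12, 2016: 12 days.
Total: 20 + 457 + 12 = 489 days.
489 mod 7 = 6, so 6 days after Wednesday is Tuesday.

Tuesday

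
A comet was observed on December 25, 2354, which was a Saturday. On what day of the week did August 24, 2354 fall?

Count forward from the earlier date (August 24, 2354) to the later (December 25, 2354):
August 2354: 31 − 24 = 7 days remain.
Then September (30), October (31), November (30): 30 + 31 + 30 = 91 days.
December 1–25, 2354: 25 days.
Total: 7 + 91 + 25 = 123 days.
123 mod 7 = 4, so 4 days before Saturday is Tuesday.

Tuesday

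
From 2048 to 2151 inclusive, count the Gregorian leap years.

25

Years divisible by 4: 2048, 2052, …, 2148 — 26 in all.
Of these, 2100 is divisible by 100 but not 400, so not leap.
Leap years: 26 − 1 = 25.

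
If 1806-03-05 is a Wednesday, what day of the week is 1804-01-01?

Sunday

Count forward from the earlier date (January 1, 1804) to the later (March 5, 1806):
Day-of-year of January 1, 1804: 1.
Day-of-year of March 5, 1806: 64.
1804 has 366 days, so 366 − 1 = 365 days remain in 1804.
Full years: 1805: 365. Sum = 365.
Total: 365 + 365 + 64 = 794 days.
794 mod 7 = 3, so 3 days before Wednesday is Sunday.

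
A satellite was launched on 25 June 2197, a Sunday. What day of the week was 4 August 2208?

Thursday

From June 25, 2197 to June 25, 2208: 11 years, of which 2 contain a Feb 29 — 9×365 + 2×366 = 4017 days.
(2200 is not a leap year (divisible by 100 but not 400).)
June 2208: 30 − 25 = 5 days remain.
Then July (31): 31 days.
August 1–4, 2208: 4 days.
Residual: 40 days.
Total: 4057 days.
4057 mod 7 = 4, so 4 days after Sunday is Thursday.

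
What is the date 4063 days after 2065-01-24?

2076-03-10

Count 4063 days after January 24, 2065:
Day-of-year of January 24, 2065: 24.
Day-of-year of March 10, 2076: 70.
2065 has 365 days, so 365 − 24 = 341 days remain in 2065.
Full years 2066–2075: 8 common + 2 leap = 8×365 + 2×366 = 3652 days.
Total: 341 + 3652 + 70 = 4063 days.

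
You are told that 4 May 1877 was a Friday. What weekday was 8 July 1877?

May 1877: 31 − 4 = 27 days remain.
Then June (30): 30 days.
July 1–8, 1877: 8 days.
Total: 27 + 30 + 8 = 65 days.
65 mod 7 = 2, so 2 days after Friday is Sunday.

Sunday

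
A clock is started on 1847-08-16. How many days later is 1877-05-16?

10866

Day-of-year of August 16, 1847: 228.
Day-of-year of May 16, 1877: 136.
1847 has 365 days, so 365 − 228 = 137 days remain in 1847.
Full years 1848–1876: 21 common + 8 leap = 21×365 + 8×366 = 10593 days.
Total: 137 + 10593 + 136 = 10866 days.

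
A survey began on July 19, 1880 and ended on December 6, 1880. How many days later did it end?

July 1880: 31 − 19 = 12 days remain.
Then August (31), September (30), October (31), November (30): 31 + 30 + 31 + 30 = 122 days.
December 1–6, 1880: 6 days.
Total: 12 + 122 + 6 = 140 days.

140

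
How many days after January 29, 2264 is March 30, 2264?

January 2264: 31 − 29 = 2 days remain.
Then February 2264 (29): 29 days.
March 1–30, 2264: 30 days.
Total: 2 + 29 + 30 = 61 days.

61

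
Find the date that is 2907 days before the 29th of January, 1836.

the 13th of February, 1828

Count 2907 days before January 29, 1836:
Day-of-year of February 13, 1828: 44.
Day-of-year of January 29, 1836: 29.
1828 has 366 days, so 366 − 44 = 322 days remain in 1828.
Full years 1829–1835: 6 common + 1 leap = 6×365 + 1×366 = 2556 days.
Total: 322 + 2556 + 29 = 2907 days.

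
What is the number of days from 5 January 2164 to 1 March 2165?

January 5, 2164 → January 5, 2165: 366 days (2164 is a leap year).
January 2165: 31 − 5 = 26 days remain.
Then February 2165 (28): 28 days.
March 1, 2165: 1 day.
Residual: 55 days.
Total: 421 days.

421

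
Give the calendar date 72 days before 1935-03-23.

1935-01-10

Count 72 days before March 23, 1935:
January 1935: 31 − 10 = 21 days remain.
Then February 1935 (28): 28 days.
March 1–23, 1935: 23 days.
Total: 21 + 28 + 23 = 72 days.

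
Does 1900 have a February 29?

No

1900 is not a leap year (divisible by 100 but not 400).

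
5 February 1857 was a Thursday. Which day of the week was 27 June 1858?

Sunday

Day-of-year of February 5, 1857: 36.
Day-of-year of June 27, 1858: 178.
1857 has 365 days, so 365 − 36 = 329 days remain in 1857.
Total: 329 + 178 = 507 days.
507 mod 7 = 3, so 3 days after Thursday is Sunday.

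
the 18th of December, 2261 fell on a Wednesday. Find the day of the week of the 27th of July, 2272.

Saturday

From December 18, 2261 to December 18, 2271: 10 years, of which 2 contain a Feb 29 — 8×365 + 2×366 = 3652 days.
December 2271: 31 − 18 = 13 days remain.
Then January (31), February 2272 (29), March (31), April (30), May (31), June (30): 31 + 29 + 31 + 30 + 31 + 30 = 182 days.
July 1–27, 2272: 27 days.
Residual: 222 days.
Total: 3874 days.
3874 mod 7 = 3, so 3 days after Wednesday is Saturday.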